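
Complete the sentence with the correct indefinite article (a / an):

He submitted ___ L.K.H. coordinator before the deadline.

an

The indefinite article is chosen by the initial *sound* of the following word, not its spelling.
The initialism *L.K.H.* is read letter by letter; the first letter, L, is pronounced /ɛl/, which begins with a vowel sound.
So the article is *an*: He submitted an L.K.H. coordinator before the deadline.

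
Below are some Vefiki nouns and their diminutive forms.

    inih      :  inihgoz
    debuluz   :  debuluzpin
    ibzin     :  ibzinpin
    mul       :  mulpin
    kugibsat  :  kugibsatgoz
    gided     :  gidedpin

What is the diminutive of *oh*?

ohgoz

Looking at the final consonant of each stem: -goz when the stem ends in a voiceless consonant (*inih*, *kugibsat*); -pin when the stem ends in a voiced consonant (*debuluz*, *ibzin*, *mul*, *gided*).
*oh*: final consonant = /h/, voiceless → -goz → *ohgoz*.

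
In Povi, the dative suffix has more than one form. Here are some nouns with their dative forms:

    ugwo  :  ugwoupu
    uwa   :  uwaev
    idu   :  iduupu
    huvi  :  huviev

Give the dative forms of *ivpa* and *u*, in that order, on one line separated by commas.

ivpaev, uupu

The suffix is conditioned by the last vowel: -upu when the last vowel of the stem is a rounded vowel (*ugwo*, *idu*); -ev when the last vowel of the stem is an unrounded vowel (*uwa*, *huvi*).
The last vowel of *ivpa* is /a/, which is an unrounded vowel, so the suffix is -ev, giving *ivpaev*.
*u* — last vowel /u/ (a rounded vowel) → -upu → *uupu*.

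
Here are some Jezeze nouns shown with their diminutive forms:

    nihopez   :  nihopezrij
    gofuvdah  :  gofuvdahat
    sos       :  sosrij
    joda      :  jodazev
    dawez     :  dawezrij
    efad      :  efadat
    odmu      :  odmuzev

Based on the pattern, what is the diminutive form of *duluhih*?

duluhihat

Looking at the final sound of each stem: -rij when the stem ends in a sibilant (*nihopez*, *sos*, *dawez*); -at when the stem ends in a non-sibilant consonant (*gofuvdah*, *efad*); -zev when the stem ends in a vowel (*joda*, *odmu*).
*duluhih*: final sound = /h/, a non-sibilant consonant → -at → *duluhihat*.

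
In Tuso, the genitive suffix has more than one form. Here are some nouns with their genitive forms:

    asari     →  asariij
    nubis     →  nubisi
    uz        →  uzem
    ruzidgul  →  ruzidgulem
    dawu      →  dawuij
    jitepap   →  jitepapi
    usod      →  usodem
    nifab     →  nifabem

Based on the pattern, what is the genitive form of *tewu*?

Looking at the final sound of each stem: -i when the stem ends in a voiceless consonant (*nubis*, *jitepap*); -em when the stem ends in a voiced consonant (*uz*, *ruzidgul*, *usod*, *nifab*); -ij when the stem ends in a vowel (*asari*, *dawu*).
*tewu* — final sound /u/ (a vowel) → -ij → *tewuij*.

tewuij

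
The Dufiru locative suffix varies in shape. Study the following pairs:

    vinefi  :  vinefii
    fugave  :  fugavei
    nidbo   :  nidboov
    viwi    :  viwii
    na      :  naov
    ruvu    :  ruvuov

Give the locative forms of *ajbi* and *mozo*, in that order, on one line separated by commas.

ajbii, mozoov

Looking at the last vowel of each stem: -i when the last vowel of the stem is a front vowel (*vinefi*, *fugave*, *viwi*); -ov when the last vowel of the stem is a back vowel (*nidbo*, *na*, *ruvu*).
*ajbi*: last vowel = /i/, a front vowel → -i → *ajbii*.
*mozo* — last vowel /o/ (a back vowel) → -ov → *mozoov*.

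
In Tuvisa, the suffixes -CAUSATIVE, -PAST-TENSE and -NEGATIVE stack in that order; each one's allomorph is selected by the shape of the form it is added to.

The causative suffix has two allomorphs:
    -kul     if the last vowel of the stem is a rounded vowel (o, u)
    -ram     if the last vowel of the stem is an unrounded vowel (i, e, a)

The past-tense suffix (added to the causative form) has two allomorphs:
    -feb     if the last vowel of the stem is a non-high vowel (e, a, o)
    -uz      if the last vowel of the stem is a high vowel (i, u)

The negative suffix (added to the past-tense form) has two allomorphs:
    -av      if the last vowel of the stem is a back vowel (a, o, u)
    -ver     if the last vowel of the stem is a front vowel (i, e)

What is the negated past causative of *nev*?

*nev* — last vowel /e/ (an unrounded vowel) → -ram → *nevram*.
The causative form *nevram* — last vowel /a/ (a non-high vowel) → -feb → *nevramfeb*.
The last vowel of the past-tense form *nevramfeb* is /e/, which is a front vowel, so the negative suffix is -ver, giving *nevramfebver*.

nevramfebver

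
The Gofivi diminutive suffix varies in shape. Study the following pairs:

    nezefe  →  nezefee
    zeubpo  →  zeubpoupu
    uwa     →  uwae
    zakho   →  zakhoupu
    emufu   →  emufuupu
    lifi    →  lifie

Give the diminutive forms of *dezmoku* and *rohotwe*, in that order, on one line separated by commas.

dezmokuupu, rohotwee

The pattern is rounding harmony: -upu when the last vowel of the stem is a rounded vowel (*zeubpo*, *zakho*, *emufu*); -e when the last vowel of the stem is an unrounded vowel (*nezefe*, *uwa*, *lifi*).
*dezmoku* — last vowel /u/ (a rounded vowel) → -upu → *dezmokuupu*.
The last vowel of *rohotwe* is /e/, which is an unrounded vowel, so the suffix is -e, giving *rohotwee*.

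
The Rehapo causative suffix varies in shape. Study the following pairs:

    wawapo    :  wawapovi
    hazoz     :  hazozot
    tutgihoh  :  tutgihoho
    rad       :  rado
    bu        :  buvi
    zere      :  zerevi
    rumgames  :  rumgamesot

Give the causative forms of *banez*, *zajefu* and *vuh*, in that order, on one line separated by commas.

Looking at the final sound of each stem: -ot when the stem ends in a sibilant (*hazoz*, *rumgames*); -o when the stem ends in a non-sibilant consonant (*tutgihoh*, *rad*); -vi when the stem ends in a vowel (*wawapo*, *bu*, *zere*).
Since the final sound of *banez* is /z/ (a sibilant), it takes -ot, giving *banezot*.
The final sound of *zajefu* is /u/, which is a vowel, so the suffix is -vi, giving *zajefuvi*.
*vuh* — final sound /h/ (a non-sibilant consonant) → -o → *vuho*.

banezot, zajefuvi, vuho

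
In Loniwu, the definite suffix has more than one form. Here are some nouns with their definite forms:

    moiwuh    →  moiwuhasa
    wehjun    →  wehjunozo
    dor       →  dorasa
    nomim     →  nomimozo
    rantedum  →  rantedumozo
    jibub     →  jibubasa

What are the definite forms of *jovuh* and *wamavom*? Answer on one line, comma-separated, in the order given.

jovuhasa, wamavomozo

The suffix is conditioned by the final consonant: -ozo when the stem ends in a nasal (*wehjun*, *nomim*, *rantedum*); -asa when the stem ends in a non-nasal consonant (*moiwuh*, *dor*, *jibub*).
Since the final consonant of *jovuh* is /h/ (non-nasal), it takes -asa, giving *jovuhasa*.
*wamavom* — final consonant /m/ (a nasal) → -ozo → *wamavomozo*.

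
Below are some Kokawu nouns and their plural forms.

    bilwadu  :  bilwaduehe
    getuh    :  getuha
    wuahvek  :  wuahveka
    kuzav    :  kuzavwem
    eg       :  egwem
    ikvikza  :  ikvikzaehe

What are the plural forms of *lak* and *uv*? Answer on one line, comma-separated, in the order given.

laka, uvwem

The suffix is conditioned by the final sound: -a when the stem ends in a voiceless consonant (*getuh*, *wuahvek*); -wem when the stem ends in a voiced consonant (*kuzav*, *eg*); -ehe when the stem ends in a vowel (*bilwadu*, *ikvikza*).
*lak* — final sound /k/ (a voiceless consonant) → -a → *laka*.
*uv* — final sound /v/ (a voiced consonant) → -wem → *uvwem*.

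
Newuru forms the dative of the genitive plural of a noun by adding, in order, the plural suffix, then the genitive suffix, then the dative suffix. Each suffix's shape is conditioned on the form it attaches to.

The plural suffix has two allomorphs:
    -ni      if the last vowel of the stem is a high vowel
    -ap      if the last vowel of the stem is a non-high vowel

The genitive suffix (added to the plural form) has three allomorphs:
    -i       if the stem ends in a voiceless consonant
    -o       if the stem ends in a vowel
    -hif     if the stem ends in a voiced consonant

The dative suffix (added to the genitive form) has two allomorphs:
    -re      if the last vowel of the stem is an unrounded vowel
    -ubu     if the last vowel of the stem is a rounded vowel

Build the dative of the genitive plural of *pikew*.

pikewapire

The last vowel of *pikew* is /e/, which is a non-high vowel, so the plural suffix is -ap, giving *pikewap*.
Since the final sound of the plural form *pikewap* is /p/ (a voiceless consonant), it takes -i, giving *pikewapi*.
The genitive form *pikewapi*: last vowel = /i/, an unrounded vowel → -re → *pikewapire*.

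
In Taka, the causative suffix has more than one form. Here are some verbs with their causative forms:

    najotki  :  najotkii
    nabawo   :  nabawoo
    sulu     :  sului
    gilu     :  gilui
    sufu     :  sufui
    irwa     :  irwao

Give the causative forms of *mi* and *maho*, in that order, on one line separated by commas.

mii, mahoo

Looking at the last vowel of each stem: -i when the last vowel of the stem is a high vowel (*najotki*, *sulu*, *gilu*, *sufu*); -o when the last vowel of the stem is a non-high vowel (*nabawo*, *irwa*).
Since the last vowel of *mi* is /i/ (a high vowel), it takes -i, giving *mii*.
Since the last vowel of *maho* is /o/ (a non-high vowel), it takes -o, giving *mahoo*.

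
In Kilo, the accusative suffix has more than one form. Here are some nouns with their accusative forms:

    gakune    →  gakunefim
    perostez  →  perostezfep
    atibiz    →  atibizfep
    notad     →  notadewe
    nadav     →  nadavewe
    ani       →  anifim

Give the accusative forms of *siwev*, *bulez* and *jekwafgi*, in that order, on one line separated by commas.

siwevewe, bulezfep, jekwafgifim

The alternation tracks the final sound of the stem — -fep when the stem ends in a sibilant (*perostez*, *atibiz*); -ewe when the stem ends in a non-sibilant consonant (*notad*, *nadav*); -fim when the stem ends in a vowel (*gakune*, *ani*).
*siwev* — final sound /v/ (a non-sibilant consonant) → -ewe → *siwevewe*.
*bulez* — final sound /z/ (a sibilant) → -fep → *bulezfep*.
*jekwafgi*: final sound = /i/, a vowel → -fim → *jekwafgifim*.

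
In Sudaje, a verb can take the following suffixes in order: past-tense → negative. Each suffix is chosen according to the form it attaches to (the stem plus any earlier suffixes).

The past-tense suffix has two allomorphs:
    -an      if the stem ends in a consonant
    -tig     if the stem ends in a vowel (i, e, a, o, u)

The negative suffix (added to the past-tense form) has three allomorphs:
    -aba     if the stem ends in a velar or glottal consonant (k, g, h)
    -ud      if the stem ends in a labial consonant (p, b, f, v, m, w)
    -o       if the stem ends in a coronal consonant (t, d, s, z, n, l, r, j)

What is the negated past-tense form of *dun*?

dunano

*dun* — final sound /n/ (a consonant) → -an → *dunan*.
The past-tense form *dunan* — final consonant /n/ (coronal) → -o → *dunano*.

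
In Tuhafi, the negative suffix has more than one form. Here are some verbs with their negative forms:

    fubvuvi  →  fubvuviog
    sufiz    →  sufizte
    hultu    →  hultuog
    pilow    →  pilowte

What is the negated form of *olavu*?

Looking at the final sound of each stem: -te when the stem ends in a consonant (*sufiz*, *pilow*); -og when the stem ends in a vowel (*fubvuvi*, *hultu*).
Since the final sound of *olavu* is /u/ (a vowel), it takes -og, giving *olavuog*.

olavuog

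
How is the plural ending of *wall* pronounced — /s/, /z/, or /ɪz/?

The stem *wall* ends in a voiced non-sibilant sound.
The plural suffix surfaces as /ɪz/ after sibilants, /s/ after other voiceless consonants, and /z/ after other voiced sounds.
So the plural -s on *wall* is pronounced /z/.

/z/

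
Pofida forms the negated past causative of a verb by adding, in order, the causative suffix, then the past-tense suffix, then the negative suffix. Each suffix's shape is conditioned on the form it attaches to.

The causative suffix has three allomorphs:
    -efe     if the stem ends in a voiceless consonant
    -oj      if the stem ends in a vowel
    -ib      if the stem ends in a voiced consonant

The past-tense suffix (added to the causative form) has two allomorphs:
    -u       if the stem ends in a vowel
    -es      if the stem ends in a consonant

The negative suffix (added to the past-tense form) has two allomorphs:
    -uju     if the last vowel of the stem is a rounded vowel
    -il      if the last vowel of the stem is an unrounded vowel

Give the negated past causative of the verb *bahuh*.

bahuhefeuuju

*bahuh* — final sound /h/ (a voiceless consonant) → -efe → *bahuhefe*.
Since the final sound of the causative form *bahuhefe* is /e/ (a vowel), it takes -u, giving *bahuhefeu*.
Since the last vowel of the past-tense form *bahuhefeu* is /u/ (a rounded vowel), it takes -uju, giving *bahuhefeuuju*.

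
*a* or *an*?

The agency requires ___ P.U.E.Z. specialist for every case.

a

The indefinite article is chosen by the initial *sound* of the following word, not its spelling.
The initialism *P.U.E.Z.* is read letter by letter; the first letter, P, is pronounced /piː/, which begins with a consonant sound.
So the article is *a*: The agency requires a P.U.E.Z. specialist for every case.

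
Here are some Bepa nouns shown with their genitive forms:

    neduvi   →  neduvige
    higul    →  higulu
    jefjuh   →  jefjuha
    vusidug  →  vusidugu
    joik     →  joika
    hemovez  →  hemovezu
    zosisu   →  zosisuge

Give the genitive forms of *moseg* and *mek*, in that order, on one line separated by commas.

The alternation tracks the final sound of the stem — -a when the stem ends in a voiceless consonant (*jefjuh*, *joik*); -u when the stem ends in a voiced consonant (*higul*, *vusidug*, *hemovez*); -ge when the stem ends in a vowel (*neduvi*, *zosisu*).
*moseg*: final sound = /g/, a voiced consonant → -u → *mosegu*.
The final sound of *mek* is /k/, which is a voiceless consonant, so the suffix is -a, giving *meka*.

mosegu, meka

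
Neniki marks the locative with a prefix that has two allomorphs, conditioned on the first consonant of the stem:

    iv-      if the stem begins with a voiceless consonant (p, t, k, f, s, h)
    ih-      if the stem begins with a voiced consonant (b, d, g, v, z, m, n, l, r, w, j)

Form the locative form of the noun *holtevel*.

*holtevel*: first consonant = /h/, voiceless → iv- → *ivholtevel*.

ivholtevel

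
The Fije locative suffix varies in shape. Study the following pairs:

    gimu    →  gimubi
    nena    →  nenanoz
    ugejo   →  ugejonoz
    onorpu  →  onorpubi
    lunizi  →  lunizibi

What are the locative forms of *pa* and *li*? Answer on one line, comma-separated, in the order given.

panoz, libi

The suffix is conditioned by the last vowel: -bi when the last vowel of the stem is a high vowel (*gimu*, *onorpu*, *lunizi*); -noz when the last vowel of the stem is a non-high vowel (*nena*, *ugejo*).
Since the last vowel of *pa* is /a/ (a non-high vowel), it takes -noz, giving *panoz*.
*li* — last vowel /i/ (a high vowel) → -bi → *libi*.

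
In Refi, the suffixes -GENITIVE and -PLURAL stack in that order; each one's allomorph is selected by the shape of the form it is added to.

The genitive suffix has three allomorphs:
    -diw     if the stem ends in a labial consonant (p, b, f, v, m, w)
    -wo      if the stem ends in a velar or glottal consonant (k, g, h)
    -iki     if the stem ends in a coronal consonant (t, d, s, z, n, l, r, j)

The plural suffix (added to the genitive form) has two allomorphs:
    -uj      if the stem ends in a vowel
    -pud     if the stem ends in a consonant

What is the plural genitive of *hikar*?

hikarikiuj

Since the final consonant of *hikar* is /r/ (coronal), it takes -iki, giving *hikariki*.
The genitive form *hikariki* — final sound /i/ (a vowel) → -uj → *hikarikiuj*.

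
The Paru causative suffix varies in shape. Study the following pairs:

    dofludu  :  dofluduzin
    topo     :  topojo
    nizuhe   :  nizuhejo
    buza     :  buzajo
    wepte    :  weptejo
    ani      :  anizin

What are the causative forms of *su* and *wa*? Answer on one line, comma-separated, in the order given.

The alternation tracks the last vowel of the stem — -zin when the last vowel of the stem is a high vowel (*dofludu*, *ani*); -jo when the last vowel of the stem is a non-high vowel (*topo*, *nizuhe*, *buza*, *wepte*).
Since the last vowel of *su* is /u/ (a high vowel), it takes -zin, giving *suzin*.
*wa* — last vowel /a/ (a non-high vowel) → -jo → *wajo*.

suzin, wajo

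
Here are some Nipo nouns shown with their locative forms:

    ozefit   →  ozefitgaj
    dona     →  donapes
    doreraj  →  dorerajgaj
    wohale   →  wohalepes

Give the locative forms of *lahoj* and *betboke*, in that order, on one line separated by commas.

The alternation tracks the final sound of the stem — -gaj when the stem ends in a consonant (*ozefit*, *doreraj*); -pes when the stem ends in a vowel (*dona*, *wohale*).
The final sound of *lahoj* is /j/, which is a consonant, so the suffix is -gaj, giving *lahojgaj*.
The final sound of *betboke* is /e/, which is a vowel, so the suffix is -pes, giving *betbokepes*.

lahojgaj, betbokepes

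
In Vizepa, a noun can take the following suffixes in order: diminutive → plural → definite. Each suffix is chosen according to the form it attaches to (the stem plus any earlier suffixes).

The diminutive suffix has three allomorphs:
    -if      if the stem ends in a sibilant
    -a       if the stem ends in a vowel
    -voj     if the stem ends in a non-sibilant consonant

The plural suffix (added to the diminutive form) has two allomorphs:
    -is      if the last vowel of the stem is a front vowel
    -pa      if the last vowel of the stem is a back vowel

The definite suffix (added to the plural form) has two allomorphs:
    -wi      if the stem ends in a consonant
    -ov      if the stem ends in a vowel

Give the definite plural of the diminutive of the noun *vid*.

vidvojpaov

Since the final sound of *vid* is /d/ (a non-sibilant consonant), it takes -voj, giving *vidvoj*.
The diminutive form *vidvoj* — last vowel /o/ (a back vowel) → -pa → *vidvojpa*.
Since the final sound of the plural form *vidvojpa* is /a/ (a vowel), it takes -ov, giving *vidvojpaov*.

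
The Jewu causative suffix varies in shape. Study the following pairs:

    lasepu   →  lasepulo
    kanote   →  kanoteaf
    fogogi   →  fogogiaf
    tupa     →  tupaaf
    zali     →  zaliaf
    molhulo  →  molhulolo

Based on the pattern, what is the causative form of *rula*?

rulaaf

Looking at the last vowel of each stem: -lo when the last vowel of the stem is a rounded vowel (*lasepu*, *molhulo*); -af when the last vowel of the stem is an unrounded vowel (*kanote*, *fogogi*, *tupa*, *zali*).
*rula* — last vowel /a/ (an unrounded vowel) → -af → *rulaaf*.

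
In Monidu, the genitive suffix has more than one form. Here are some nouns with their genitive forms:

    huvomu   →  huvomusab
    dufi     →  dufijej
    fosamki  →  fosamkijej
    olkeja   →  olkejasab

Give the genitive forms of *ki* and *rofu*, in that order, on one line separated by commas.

kijej, rofusab

Looking at the last vowel of each stem: -jej when the last vowel of the stem is a front vowel (*dufi*, *fosamki*); -sab when the last vowel of the stem is a back vowel (*huvomu*, *olkeja*).
*ki* — last vowel /i/ (a front vowel) → -jej → *kijej*.
Since the last vowel of *rofu* is /u/ (a back vowel), it takes -sab, giving *rofusab*.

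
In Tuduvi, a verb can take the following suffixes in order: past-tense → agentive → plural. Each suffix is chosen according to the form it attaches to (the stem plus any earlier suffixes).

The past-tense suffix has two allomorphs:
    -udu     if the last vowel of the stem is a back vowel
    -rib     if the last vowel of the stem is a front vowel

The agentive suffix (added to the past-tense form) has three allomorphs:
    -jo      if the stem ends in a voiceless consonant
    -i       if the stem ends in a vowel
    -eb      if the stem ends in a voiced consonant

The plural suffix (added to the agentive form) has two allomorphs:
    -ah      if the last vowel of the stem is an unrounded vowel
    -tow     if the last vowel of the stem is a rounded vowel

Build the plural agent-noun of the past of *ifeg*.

Since the last vowel of *ifeg* is /e/ (a front vowel), it takes -rib, giving *ifegrib*.
The final sound of the past-tense form *ifegrib* is /b/, which is a voiced consonant, so the agentive suffix is -eb, giving *ifegribeb*.
The last vowel of the agentive form *ifegribeb* is /e/, which is an unrounded vowel, so the plural suffix is -ah, giving *ifegribebah*.

ifegribebah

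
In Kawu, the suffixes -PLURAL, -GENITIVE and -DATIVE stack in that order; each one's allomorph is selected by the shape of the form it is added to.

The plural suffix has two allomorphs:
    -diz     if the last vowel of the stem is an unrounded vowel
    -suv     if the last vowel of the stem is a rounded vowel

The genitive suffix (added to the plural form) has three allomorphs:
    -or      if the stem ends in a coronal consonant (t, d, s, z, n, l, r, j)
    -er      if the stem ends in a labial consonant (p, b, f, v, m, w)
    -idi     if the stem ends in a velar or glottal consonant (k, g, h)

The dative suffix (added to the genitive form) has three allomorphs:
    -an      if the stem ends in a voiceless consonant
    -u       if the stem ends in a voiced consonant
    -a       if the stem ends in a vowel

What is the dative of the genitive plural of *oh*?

*oh*: last vowel = /o/, a rounded vowel → -suv → *ohsuv*.
The final consonant of the plural form *ohsuv* is /v/, which is labial, so the genitive suffix is -er, giving *ohsuver*.
Since the final sound of the genitive form *ohsuver* is /r/ (a voiced consonant), it takes -u, giving *ohsuveru*.

ohsuveru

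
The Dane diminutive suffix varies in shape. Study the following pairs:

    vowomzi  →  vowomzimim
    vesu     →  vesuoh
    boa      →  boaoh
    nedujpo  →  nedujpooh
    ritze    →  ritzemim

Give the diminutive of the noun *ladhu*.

ladhuoh

The pattern is front/back vowel harmony: -mim when the last vowel of the stem is a front vowel (*vowomzi*, *ritze*); -oh when the last vowel of the stem is a back vowel (*vesu*, *boa*, *nedujpo*).
*ladhu*: last vowel = /u/, a back vowel → -oh → *ladhuoh*.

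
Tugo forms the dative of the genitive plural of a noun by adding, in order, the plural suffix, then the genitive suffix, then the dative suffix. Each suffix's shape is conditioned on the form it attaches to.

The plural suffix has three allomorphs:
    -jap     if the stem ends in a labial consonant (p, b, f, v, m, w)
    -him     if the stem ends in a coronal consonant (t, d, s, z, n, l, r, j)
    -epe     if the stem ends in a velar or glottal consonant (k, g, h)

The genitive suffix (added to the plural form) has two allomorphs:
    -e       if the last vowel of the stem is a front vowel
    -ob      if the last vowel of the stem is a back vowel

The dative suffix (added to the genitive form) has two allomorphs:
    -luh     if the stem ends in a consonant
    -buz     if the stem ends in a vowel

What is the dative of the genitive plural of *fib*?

fibjapobluh

The final consonant of *fib* is /b/, which is labial, so the plural suffix is -jap, giving *fibjap*.
The plural form *fibjap* — last vowel /a/ (a back vowel) → -ob → *fibjapob*.
The genitive form *fibjapob* — final sound /b/ (a consonant) → -luh → *fibjapobluh*.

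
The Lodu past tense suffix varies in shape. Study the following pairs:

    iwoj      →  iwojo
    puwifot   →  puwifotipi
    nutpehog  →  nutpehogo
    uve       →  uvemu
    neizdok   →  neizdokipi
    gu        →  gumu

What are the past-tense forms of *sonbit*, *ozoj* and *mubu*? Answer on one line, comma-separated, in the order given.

sonbitipi, ozojo, mubumu

The suffix is conditioned by the final sound: -ipi when the stem ends in a voiceless consonant (*puwifot*, *neizdok*); -o when the stem ends in a voiced consonant (*iwoj*, *nutpehog*); -mu when the stem ends in a vowel (*uve*, *gu*).
Since the final sound of *sonbit* is /t/ (a voiceless consonant), it takes -ipi, giving *sonbitipi*.
*ozoj* — final sound /j/ (a voiced consonant) → -o → *ozojo*.
The final sound of *mubu* is /u/, which is a vowel, so the suffix is -mu, giving *mubumu*.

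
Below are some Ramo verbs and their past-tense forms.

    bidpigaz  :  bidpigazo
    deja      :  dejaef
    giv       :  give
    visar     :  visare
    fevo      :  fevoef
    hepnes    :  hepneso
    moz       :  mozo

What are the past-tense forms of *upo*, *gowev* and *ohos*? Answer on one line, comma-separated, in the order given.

upoef, goweve, ohoso

Looking at the final sound of each stem: -o when the stem ends in a sibilant (*bidpigaz*, *hepnes*, *moz*); -e when the stem ends in a non-sibilant consonant (*giv*, *visar*); -ef when the stem ends in a vowel (*deja*, *fevo*).
*upo* — final sound /o/ (a vowel) → -ef → *upoef*.
The final sound of *gowev* is /v/, which is a non-sibilant consonant, so the suffix is -e, giving *goweve*.
Since the final sound of *ohos* is /s/ (a sibilant), it takes -o, giving *ohoso*.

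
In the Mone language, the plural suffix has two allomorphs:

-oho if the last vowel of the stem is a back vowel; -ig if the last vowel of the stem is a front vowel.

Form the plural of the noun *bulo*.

bulooho

Since the last vowel of *bulo* is /o/ (a back vowel), it takes -oho, giving *bulooho*.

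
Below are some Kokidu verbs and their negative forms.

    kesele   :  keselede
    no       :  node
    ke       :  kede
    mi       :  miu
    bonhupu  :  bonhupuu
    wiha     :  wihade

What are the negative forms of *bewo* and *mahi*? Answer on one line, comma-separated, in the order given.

The alternation tracks the last vowel of the stem — -u when the last vowel of the stem is a high vowel (*mi*, *bonhupu*); -de when the last vowel of the stem is a non-high vowel (*kesele*, *no*, *ke*, *wiha*).
The last vowel of *bewo* is /o/, which is a non-high vowel, so the suffix is -de, giving *bewode*.
Since the last vowel of *mahi* is /i/ (a high vowel), it takes -u, giving *mahiu*.

bewode, mahiu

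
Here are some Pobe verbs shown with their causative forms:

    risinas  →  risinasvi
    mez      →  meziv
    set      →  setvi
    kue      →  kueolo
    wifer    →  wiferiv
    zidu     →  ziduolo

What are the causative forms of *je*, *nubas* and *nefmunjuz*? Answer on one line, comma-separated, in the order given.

The pattern is voicing of the final sound: -vi when the stem ends in a voiceless consonant (*risinas*, *set*); -iv when the stem ends in a voiced consonant (*mez*, *wifer*); -olo when the stem ends in a vowel (*kue*, *zidu*).
*je*: final sound = /e/, a vowel → -olo → *jeolo*.
Since the final sound of *nubas* is /s/ (a voiceless consonant), it takes -vi, giving *nubasvi*.
The final sound of *nefmunjuz* is /z/, which is a voiced consonant, so the suffix is -iv, giving *nefmunjuziv*.

jeolo, nubasvi, nefmunjuziv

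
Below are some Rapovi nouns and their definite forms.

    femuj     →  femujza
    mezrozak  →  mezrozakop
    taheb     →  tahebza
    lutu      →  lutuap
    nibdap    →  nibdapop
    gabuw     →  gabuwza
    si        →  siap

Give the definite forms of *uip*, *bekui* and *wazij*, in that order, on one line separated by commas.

The pattern is voicing of the final sound: -op when the stem ends in a voiceless consonant (*mezrozak*, *nibdap*); -za when the stem ends in a voiced consonant (*femuj*, *taheb*, *gabuw*); -ap when the stem ends in a vowel (*lutu*, *si*).
*uip* — final sound /p/ (a voiceless consonant) → -op → *uipop*.
*bekui*: final sound = /i/, a vowel → -ap → *bekuiap*.
The final sound of *wazij* is /j/, which is a voiced consonant, so the suffix is -za, giving *wazijza*.

uipop, bekuiap, wazijza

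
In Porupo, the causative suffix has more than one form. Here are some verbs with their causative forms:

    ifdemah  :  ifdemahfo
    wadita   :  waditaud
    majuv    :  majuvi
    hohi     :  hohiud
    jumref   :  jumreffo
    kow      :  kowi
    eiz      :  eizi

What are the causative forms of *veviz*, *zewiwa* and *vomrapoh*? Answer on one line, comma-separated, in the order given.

vevizi, zewiwaud, vomrapohfo

Looking at the final sound of each stem: -fo when the stem ends in a voiceless consonant (*ifdemah*, *jumref*); -i when the stem ends in a voiced consonant (*majuv*, *kow*, *eiz*); -ud when the stem ends in a vowel (*wadita*, *hohi*).
The final sound of *veviz* is /z/, which is a voiced consonant, so the suffix is -i, giving *vevizi*.
Since the final sound of *zewiwa* is /a/ (a vowel), it takes -ud, giving *zewiwaud*.
*vomrapoh* — final sound /h/ (a voiceless consonant) → -fo → *vomrapohfo*.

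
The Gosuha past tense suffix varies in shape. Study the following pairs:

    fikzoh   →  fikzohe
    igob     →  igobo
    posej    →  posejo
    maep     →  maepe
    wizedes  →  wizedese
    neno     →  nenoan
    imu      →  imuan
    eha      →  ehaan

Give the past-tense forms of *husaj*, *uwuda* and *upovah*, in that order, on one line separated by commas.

The suffix is conditioned by the final sound: -e when the stem ends in a voiceless consonant (*fikzoh*, *maep*, *wizedes*); -o when the stem ends in a voiced consonant (*igob*, *posej*); -an when the stem ends in a vowel (*neno*, *imu*, *eha*).
*husaj* — final sound /j/ (a voiced consonant) → -o → *husajo*.
*uwuda* — final sound /a/ (a vowel) → -an → *uwudaan*.
*upovah* — final sound /h/ (a voiceless consonant) → -e → *upovahe*.

husajo, uwudaan, upovahe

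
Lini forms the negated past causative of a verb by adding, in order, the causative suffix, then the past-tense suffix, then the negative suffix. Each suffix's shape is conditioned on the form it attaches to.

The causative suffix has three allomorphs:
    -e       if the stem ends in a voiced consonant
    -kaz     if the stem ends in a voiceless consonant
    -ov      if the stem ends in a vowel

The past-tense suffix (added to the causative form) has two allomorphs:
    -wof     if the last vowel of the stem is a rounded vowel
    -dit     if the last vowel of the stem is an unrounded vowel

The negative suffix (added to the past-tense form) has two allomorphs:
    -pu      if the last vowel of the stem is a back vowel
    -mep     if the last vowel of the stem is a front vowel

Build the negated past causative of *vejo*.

The final sound of *vejo* is /o/, which is a vowel, so the causative suffix is -ov, giving *vejoov*.
Since the last vowel of the causative form *vejoov* is /o/ (a rounded vowel), it takes -wof, giving *vejoovwof*.
The past-tense form *vejoovwof*: last vowel = /o/, a back vowel → -pu → *vejoovwofpu*.

vejoovwofpu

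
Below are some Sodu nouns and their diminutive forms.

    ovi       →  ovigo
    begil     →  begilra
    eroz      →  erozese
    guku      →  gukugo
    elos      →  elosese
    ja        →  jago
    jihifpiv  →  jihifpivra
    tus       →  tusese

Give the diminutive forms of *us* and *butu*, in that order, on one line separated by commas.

usese, butugo

The alternation tracks the final sound of the stem — -ese when the stem ends in a sibilant (*eroz*, *elos*, *tus*); -ra when the stem ends in a non-sibilant consonant (*begil*, *jihifpiv*); -go when the stem ends in a vowel (*ovi*, *guku*, *ja*).
*us* — final sound /s/ (a sibilant) → -ese → *usese*.
*butu*: final sound = /u/, a vowel → -go → *butugo*.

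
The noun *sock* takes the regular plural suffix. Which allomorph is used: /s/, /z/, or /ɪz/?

/s/

The stem *sock* ends in a voiceless non-sibilant consonant.
The plural suffix surfaces as /ɪz/ after sibilants, /s/ after other voiceless consonants, and /z/ after other voiced sounds.
So the plural -s on *sock* is pronounced /s/.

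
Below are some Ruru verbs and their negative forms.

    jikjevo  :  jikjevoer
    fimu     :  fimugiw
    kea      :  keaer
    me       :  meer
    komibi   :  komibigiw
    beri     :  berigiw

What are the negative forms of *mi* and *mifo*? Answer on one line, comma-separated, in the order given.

migiw, mifoer

The pattern is height harmony: -giw when the last vowel of the stem is a high vowel (*fimu*, *komibi*, *beri*); -er when the last vowel of the stem is a non-high vowel (*jikjevo*, *kea*, *me*).
*mi*: last vowel = /i/, a high vowel → -giw → *migiw*.
Since the last vowel of *mifo* is /o/ (a non-high vowel), it takes -er, giving *mifoer*.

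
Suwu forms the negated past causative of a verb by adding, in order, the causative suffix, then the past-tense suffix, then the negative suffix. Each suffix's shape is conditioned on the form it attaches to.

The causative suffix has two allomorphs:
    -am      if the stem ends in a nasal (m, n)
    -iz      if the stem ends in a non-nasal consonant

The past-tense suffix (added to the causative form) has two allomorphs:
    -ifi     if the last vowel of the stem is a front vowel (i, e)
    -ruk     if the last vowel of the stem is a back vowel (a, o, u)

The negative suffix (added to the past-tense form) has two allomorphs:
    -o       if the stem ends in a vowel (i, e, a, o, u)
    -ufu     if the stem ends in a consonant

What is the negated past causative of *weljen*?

*weljen* — final consonant /n/ (a nasal) → -am → *weljenam*.
The causative form *weljenam* — last vowel /a/ (a back vowel) → -ruk → *weljenamruk*.
The past-tense form *weljenamruk*: final sound = /k/, a consonant → -ufu → *weljenamrukufu*.

weljenamrukufu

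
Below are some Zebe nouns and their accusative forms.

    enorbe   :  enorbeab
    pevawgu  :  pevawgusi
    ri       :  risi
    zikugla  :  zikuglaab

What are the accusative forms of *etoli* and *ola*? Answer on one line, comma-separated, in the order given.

The pattern is height harmony: -si when the last vowel of the stem is a high vowel (*pevawgu*, *ri*); -ab when the last vowel of the stem is a non-high vowel (*enorbe*, *zikugla*).
Since the last vowel of *etoli* is /i/ (a high vowel), it takes -si, giving *etolisi*.
*ola*: last vowel = /a/, a non-high vowel → -ab → *olaab*.

etolisi, olaab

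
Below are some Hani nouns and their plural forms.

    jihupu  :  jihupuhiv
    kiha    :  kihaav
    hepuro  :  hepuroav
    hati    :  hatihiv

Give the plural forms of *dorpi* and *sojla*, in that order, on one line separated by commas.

The alternation tracks the last vowel of the stem — -hiv when the last vowel of the stem is a high vowel (*jihupu*, *hati*); -av when the last vowel of the stem is a non-high vowel (*kiha*, *hepuro*).
*dorpi* — last vowel /i/ (a high vowel) → -hiv → *dorpihiv*.
Since the last vowel of *sojla* is /a/ (a non-high vowel), it takes -av, giving *sojlaav*.

dorpihiv, sojlaav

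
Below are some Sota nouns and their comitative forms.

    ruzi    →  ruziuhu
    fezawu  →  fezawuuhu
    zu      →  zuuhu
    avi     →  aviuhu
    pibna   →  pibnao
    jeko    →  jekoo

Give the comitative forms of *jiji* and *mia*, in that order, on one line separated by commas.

jijiuhu, miao

The pattern is height harmony: -uhu when the last vowel of the stem is a high vowel (*ruzi*, *fezawu*, *zu*, *avi*); -o when the last vowel of the stem is a non-high vowel (*pibna*, *jeko*).
*jiji*: last vowel = /i/, a high vowel → -uhu → *jijiuhu*.
*mia*: last vowel = /a/, a non-high vowel → -o → *miao*.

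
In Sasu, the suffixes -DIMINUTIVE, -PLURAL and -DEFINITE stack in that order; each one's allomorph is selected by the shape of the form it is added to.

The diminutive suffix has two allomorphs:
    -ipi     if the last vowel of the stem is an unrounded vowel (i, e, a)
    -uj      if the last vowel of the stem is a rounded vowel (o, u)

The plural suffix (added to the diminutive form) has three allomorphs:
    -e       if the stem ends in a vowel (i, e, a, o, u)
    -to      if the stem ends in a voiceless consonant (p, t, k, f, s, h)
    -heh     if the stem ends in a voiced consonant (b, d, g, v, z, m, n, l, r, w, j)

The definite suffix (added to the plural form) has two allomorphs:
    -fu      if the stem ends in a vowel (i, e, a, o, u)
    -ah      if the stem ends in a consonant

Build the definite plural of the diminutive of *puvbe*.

puvbeipiefu

*puvbe*: last vowel = /e/, an unrounded vowel → -ipi → *puvbeipi*.
The diminutive form *puvbeipi* — final sound /i/ (a vowel) → -e → *puvbeipie*.
Since the final sound of the plural form *puvbeipie* is /e/ (a vowel), it takes -fu, giving *puvbeipiefu*.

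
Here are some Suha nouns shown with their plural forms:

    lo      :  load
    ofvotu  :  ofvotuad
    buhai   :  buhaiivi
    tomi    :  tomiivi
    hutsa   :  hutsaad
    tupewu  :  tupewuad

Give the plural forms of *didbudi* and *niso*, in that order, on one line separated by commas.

The pattern is front/back vowel harmony: -ivi when the last vowel of the stem is a front vowel (*buhai*, *tomi*); -ad when the last vowel of the stem is a back vowel (*lo*, *ofvotu*, *hutsa*, *tupewu*).
The last vowel of *didbudi* is /i/, which is a front vowel, so the suffix is -ivi, giving *didbudiivi*.
Since the last vowel of *niso* is /o/ (a back vowel), it takes -ad, giving *nisoad*.

didbudiivi, nisoad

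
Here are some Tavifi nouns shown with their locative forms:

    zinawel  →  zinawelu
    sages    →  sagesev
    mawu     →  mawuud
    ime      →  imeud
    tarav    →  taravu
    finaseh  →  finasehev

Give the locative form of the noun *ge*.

geud

The pattern is voicing of the final sound: -ev when the stem ends in a voiceless consonant (*sages*, *finaseh*); -u when the stem ends in a voiced consonant (*zinawel*, *tarav*); -ud when the stem ends in a vowel (*mawu*, *ime*).
*ge* — final sound /e/ (a vowel) → -ud → *geud*.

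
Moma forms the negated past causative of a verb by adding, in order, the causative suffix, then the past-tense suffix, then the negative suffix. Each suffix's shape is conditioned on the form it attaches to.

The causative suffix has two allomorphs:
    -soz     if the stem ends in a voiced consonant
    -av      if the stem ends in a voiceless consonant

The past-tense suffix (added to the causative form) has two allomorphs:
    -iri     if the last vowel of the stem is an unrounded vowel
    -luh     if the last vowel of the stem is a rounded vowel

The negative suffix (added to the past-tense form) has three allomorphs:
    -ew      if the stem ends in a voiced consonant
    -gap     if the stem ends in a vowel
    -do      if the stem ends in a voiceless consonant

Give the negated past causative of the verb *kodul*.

Since the final consonant of *kodul* is /l/ (voiced), it takes -soz, giving *kodulsoz*.
The causative form *kodulsoz* — last vowel /o/ (a rounded vowel) → -luh → *kodulsozluh*.
Since the final sound of the past-tense form *kodulsozluh* is /h/ (a voiceless consonant), it takes -do, giving *kodulsozluhdo*.

kodulsozluhdo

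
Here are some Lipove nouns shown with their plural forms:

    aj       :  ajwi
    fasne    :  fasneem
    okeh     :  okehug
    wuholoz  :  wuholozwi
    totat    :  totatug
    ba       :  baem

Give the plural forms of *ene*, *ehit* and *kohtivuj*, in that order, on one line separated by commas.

The alternation tracks the final sound of the stem — -ug when the stem ends in a voiceless consonant (*okeh*, *totat*); -wi when the stem ends in a voiced consonant (*aj*, *wuholoz*); -em when the stem ends in a vowel (*fasne*, *ba*).
*ene* — final sound /e/ (a vowel) → -em → *eneem*.
Since the final sound of *ehit* is /t/ (a voiceless consonant), it takes -ug, giving *ehitug*.
*kohtivuj*: final sound = /j/, a voiced consonant → -wi → *kohtivujwi*.

eneem, ehitug, kohtivujwi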